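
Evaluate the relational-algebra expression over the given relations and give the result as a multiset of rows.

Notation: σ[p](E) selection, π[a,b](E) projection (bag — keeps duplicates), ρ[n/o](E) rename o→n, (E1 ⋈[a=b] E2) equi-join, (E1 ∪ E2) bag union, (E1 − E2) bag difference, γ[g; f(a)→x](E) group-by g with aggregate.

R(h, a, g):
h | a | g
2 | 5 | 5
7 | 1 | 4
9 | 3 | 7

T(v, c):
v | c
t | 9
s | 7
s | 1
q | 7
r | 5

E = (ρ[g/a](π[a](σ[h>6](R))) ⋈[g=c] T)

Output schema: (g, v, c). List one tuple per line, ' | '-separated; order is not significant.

Subexpression sizes:
  R → 3
  σ[h>6](R) → 2
  π[a](σ[h>6](R)) → 2
  ρ[g/a](π[a](σ[h>6](R))) → 2
  T → 5
  (ρ[g/a](π[a](σ[h>6](R))) ⋈[g=c] T) → 1

== RESULT ==
g | v | c
1 | s | 1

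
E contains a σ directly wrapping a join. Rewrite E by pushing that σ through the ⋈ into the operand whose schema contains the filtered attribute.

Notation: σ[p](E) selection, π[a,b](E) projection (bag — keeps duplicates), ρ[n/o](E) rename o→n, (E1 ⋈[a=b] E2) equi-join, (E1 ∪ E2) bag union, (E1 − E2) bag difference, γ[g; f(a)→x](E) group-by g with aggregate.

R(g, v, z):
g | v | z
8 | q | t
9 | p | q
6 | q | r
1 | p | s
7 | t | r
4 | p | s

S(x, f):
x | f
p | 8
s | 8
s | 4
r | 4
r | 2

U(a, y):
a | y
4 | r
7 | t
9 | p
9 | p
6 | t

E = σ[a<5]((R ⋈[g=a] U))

σ filters on a, owned by the right side.
E' = (R ⋈[g=a] σ[a<5](U))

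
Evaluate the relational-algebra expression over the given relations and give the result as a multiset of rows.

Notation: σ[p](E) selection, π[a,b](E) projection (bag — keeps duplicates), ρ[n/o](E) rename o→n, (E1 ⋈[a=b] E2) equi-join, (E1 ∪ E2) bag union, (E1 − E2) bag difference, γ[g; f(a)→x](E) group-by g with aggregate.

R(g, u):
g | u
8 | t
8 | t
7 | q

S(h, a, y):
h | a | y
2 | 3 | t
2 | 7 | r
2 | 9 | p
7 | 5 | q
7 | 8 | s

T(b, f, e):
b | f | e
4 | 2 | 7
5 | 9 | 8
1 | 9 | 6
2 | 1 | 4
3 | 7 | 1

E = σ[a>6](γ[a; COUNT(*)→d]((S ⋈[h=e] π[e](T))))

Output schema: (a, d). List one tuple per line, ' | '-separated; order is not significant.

Row counts bottom-up:
  S → 5
  T → 5
  π[e](T) → 5
  (S ⋈[h=e] π[e](T)) → 2
  γ[a; COUNT(*)→d]((S ⋈[h=e] π[e](T))) → 2
  σ[a>6](γ[a; COUNT(*)→d]((S ⋈[h=e] π[e](T)))) → 1

== RESULT ==
a | d
8 | 1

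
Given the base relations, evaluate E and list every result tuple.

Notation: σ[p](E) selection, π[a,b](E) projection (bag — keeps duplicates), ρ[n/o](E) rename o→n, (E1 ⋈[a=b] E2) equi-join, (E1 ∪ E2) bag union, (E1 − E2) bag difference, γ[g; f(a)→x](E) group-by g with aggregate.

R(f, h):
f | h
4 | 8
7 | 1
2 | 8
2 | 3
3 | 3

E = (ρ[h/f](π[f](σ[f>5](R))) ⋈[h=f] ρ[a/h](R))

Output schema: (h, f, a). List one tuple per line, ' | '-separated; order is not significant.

Per-node cardinality:
  R → 5
  σ[f>5](R) → 1
  π[f](σ[f>5](R)) → 1
  ρ[h/f](π[f](σ[f>5](R))) → 1
  R → 5
  ρ[a/h](R) → 5
  (ρ[h/f](π[f](σ[f>5](R))) ⋈[h=f] ρ[a/h](R)) → 1

== RESULT ==
h | f | a
7 | 7 | 1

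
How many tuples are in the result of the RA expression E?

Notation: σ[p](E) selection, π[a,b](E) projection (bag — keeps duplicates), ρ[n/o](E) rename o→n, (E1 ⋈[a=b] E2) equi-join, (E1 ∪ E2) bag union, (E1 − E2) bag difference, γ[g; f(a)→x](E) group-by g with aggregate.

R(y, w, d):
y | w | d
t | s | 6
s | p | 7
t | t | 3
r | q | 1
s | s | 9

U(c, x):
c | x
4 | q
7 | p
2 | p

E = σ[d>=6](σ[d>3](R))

Subexpression sizes:
  R → 5
  σ[d>3](R) → 3
  σ[d>=6](σ[d>3](R)) → 3

|E| = 3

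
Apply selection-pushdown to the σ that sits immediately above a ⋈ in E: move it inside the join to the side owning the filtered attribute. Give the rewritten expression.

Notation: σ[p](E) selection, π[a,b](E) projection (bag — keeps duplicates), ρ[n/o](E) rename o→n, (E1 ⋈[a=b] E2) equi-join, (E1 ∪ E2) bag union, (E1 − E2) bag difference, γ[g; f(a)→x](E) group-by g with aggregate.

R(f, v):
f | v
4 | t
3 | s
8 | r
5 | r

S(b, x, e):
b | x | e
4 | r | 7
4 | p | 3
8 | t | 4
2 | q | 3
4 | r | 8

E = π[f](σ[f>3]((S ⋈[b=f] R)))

σ filters on f, owned by the right side.
E' = π[f]((S ⋈[b=f] σ[f>3](R)))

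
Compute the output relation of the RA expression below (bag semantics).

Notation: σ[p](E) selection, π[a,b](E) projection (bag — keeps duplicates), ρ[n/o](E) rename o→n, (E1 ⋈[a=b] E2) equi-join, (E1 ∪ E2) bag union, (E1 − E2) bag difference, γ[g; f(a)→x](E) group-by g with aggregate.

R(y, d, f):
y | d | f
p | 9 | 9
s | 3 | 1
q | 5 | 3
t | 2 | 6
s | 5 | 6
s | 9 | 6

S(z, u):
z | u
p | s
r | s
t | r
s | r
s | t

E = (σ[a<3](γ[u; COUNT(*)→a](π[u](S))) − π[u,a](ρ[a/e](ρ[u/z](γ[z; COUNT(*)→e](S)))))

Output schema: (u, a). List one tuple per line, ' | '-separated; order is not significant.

Row counts bottom-up:
  S → 5
  π[u](S) → 5
  γ[u; COUNT(*)→a](π[u](S)) → 3
  σ[a<3](γ[u; COUNT(*)→a](π[u](S))) → 3
  S → 5
  γ[z; COUNT(*)→e](S) → 4
  ρ[u/z](γ[z; COUNT(*)→e](S)) → 4
  ρ[a/e](ρ[u/z](γ[z; COUNT(*)→e](S))) → 4
  π[u,a](ρ[a/e](ρ[u/z](γ[z; COUNT(*)→e](S)))) → 4
  (σ[a<3](γ[u; COUNT(*)→a](π[u](S))) − π[u,a](ρ[a/e](ρ[u/z](γ[z; COUNT(*)→e](S))))) → 1

== RESULT ==
u | a
r | 2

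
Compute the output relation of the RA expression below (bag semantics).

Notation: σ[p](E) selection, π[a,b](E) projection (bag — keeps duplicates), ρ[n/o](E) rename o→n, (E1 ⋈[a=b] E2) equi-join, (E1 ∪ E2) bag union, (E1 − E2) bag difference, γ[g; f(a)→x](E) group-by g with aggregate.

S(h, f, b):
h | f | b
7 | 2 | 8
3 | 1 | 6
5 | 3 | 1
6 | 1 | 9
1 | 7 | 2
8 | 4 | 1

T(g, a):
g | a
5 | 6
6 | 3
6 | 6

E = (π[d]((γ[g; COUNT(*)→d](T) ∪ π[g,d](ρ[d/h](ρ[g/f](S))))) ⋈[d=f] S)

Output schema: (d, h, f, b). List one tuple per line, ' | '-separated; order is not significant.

Stepwise |·|:
  T → 3
  γ[g; COUNT(*)→d](T) → 2
  S → 6
  ρ[g/f](S) → 6
  ρ[d/h](ρ[g/f](S)) → 6
  π[g,d](ρ[d/h](ρ[g/f](S))) → 6
  (γ[g; COUNT(*)→d](T) ∪ π[g,d](ρ[d/h](ρ[g/f](S)))) → 8
  π[d]((γ[g; COUNT(*)→d](T) ∪ π[g,d](ρ[d/h](ρ[g/f](S))))) → 8
  S → 6
  (π[d]((γ[g; COUNT(*)→d](T) ∪ π[g,d](ρ[d/h](ρ[g/f](S))))) ⋈[d=f] S) → 7

== RESULT ==
d | h | f | b
1 | 3 | 1 | 6
1 | 3 | 1 | 6
1 | 6 | 1 | 9
1 | 6 | 1 | 9
2 | 7 | 2 | 8
3 | 5 | 3 | 1
7 | 1 | 7 | 2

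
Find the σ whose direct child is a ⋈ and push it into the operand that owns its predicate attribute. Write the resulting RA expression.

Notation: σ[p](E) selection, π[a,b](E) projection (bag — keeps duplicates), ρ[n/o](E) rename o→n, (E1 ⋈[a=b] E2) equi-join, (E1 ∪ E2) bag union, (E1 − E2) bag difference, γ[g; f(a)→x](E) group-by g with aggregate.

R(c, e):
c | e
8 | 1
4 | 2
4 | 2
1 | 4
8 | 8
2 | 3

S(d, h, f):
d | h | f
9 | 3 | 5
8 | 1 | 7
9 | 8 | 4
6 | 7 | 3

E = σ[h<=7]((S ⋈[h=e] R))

σ filters on h, owned by the left side.
E' = (σ[h<=7](S) ⋈[h=e] R)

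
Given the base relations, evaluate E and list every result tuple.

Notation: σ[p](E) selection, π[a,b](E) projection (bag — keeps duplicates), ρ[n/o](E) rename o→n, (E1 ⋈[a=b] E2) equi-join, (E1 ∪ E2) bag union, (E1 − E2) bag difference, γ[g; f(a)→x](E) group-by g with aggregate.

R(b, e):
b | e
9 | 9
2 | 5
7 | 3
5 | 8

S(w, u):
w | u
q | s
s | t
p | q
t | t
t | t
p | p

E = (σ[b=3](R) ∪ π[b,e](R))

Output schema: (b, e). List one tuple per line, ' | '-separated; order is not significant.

Row counts bottom-up:
  R → 4
  σ[b=3](R) → 0
  R → 4
  π[b,e](R) → 4
  (σ[b=3](R) ∪ π[b,e](R)) → 4

== RESULT ==
b | e
2 | 5
5 | 8
7 | 3
9 | 9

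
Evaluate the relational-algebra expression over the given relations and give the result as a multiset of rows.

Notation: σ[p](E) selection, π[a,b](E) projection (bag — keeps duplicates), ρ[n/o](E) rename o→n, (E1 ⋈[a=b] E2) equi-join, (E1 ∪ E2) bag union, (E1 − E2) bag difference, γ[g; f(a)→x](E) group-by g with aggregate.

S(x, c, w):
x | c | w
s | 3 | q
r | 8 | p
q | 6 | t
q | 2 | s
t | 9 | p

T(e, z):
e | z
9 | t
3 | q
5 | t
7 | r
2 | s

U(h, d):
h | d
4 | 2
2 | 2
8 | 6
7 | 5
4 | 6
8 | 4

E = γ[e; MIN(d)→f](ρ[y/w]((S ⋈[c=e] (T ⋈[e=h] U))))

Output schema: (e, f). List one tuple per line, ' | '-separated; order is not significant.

Row counts bottom-up:
  S → 5
  T → 5
  U → 6
  (T ⋈[e=h] U) → 2
  (S ⋈[c=e] (T ⋈[e=h] U)) → 1
  ρ[y/w]((S ⋈[c=e] (T ⋈[e=h] U))) → 1
  γ[e; MIN(d)→f](ρ[y/w]((S ⋈[c=e] (T ⋈[e=h] U)))) → 1

== RESULT ==
e | f
2 | 2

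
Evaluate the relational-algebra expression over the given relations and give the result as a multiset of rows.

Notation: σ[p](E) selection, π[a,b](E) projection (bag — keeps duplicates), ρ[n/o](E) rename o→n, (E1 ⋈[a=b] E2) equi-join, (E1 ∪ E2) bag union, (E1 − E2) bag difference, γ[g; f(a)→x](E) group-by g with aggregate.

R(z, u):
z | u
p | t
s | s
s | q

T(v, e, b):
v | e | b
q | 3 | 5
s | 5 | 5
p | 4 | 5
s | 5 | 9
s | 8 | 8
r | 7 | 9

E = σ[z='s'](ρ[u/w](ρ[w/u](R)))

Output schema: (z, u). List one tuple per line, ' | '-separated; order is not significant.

Stepwise |·|:
  R → 3
  ρ[w/u](R) → 3
  ρ[u/w](ρ[w/u](R)) → 3
  σ[z='s'](ρ[u/w](ρ[w/u](R))) → 2

== RESULT ==
z | u
s | q
s | s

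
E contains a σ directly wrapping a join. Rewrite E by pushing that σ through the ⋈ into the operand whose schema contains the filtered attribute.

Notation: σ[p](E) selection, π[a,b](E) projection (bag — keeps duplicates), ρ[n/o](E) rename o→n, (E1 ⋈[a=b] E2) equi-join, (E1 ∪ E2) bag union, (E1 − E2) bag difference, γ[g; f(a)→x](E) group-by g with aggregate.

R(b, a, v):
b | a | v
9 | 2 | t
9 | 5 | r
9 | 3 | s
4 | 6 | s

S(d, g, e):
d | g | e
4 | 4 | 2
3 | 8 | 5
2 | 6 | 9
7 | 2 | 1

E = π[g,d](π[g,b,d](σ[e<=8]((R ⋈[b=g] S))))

σ filters on e, owned by the right side.
E' = π[g,d](π[g,b,d]((R ⋈[b=g] σ[e<=8](S))))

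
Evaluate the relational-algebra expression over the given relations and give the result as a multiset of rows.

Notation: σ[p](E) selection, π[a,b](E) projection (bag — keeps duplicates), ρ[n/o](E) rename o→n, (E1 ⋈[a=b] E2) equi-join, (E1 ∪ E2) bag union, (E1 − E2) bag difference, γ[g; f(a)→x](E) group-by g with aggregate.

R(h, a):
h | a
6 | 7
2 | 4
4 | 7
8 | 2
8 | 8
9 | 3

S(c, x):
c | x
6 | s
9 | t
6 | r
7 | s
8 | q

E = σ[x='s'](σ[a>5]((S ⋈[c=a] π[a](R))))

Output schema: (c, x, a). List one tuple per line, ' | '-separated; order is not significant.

Row counts bottom-up:
  S → 5
  R → 6
  π[a](R) → 6
  (S ⋈[c=a] π[a](R)) → 3
  σ[a>5]((S ⋈[c=a] π[a](R))) → 3
  σ[x='s'](σ[a>5]((S ⋈[c=a] π[a](R)))) → 2

== RESULT ==
c | x | a
7 | s | 7
7 | s | 7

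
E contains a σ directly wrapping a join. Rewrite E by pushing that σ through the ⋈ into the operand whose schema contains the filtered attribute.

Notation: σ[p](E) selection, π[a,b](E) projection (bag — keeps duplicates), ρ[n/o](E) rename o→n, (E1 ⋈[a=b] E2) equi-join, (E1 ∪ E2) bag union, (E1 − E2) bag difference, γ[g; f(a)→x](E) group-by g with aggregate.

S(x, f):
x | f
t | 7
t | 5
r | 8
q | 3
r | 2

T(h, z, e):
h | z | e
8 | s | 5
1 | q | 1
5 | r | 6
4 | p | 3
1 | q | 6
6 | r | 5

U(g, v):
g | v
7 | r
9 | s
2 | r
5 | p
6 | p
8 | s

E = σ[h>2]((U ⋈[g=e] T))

σ filters on h, owned by the right side.
E' = (U ⋈[g=e] σ[h>2](T))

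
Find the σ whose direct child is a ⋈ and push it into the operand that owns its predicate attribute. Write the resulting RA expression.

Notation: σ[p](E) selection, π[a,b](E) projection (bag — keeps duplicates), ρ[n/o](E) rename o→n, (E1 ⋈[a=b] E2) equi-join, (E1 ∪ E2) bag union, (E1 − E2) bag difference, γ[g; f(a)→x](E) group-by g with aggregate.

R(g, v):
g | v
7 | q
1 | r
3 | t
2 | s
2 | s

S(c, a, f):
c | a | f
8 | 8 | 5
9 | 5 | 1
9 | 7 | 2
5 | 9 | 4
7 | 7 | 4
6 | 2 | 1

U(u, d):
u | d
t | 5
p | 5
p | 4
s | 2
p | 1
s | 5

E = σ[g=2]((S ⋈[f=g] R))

σ filters on g, owned by the right side.
E' = (S ⋈[f=g] σ[g=2](R))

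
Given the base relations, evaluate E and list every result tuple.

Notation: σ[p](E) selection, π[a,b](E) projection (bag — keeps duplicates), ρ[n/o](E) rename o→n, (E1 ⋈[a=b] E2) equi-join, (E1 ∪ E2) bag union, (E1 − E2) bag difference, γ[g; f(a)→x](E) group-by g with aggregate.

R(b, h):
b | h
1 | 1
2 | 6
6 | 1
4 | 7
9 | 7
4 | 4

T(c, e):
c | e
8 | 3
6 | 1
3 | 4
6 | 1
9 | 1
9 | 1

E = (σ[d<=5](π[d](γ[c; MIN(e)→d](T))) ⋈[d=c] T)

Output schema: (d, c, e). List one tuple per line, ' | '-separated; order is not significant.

Subexpression sizes:
  T → 6
  γ[c; MIN(e)→d](T) → 4
  π[d](γ[c; MIN(e)→d](T)) → 4
  σ[d<=5](π[d](γ[c; MIN(e)→d](T))) → 4
  T → 6
  (σ[d<=5](π[d](γ[c; MIN(e)→d](T))) ⋈[d=c] T) → 1

== RESULT ==
d | c | e
3 | 3 | 4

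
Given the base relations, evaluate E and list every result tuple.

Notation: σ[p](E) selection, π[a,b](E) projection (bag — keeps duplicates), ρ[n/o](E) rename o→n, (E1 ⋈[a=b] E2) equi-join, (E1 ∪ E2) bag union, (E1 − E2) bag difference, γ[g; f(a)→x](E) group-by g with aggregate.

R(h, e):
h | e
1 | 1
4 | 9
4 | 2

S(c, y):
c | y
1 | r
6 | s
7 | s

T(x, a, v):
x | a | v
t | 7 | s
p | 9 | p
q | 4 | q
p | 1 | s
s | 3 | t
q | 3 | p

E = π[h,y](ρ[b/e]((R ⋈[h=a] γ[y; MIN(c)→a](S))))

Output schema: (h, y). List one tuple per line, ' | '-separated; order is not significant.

Subexpression sizes:
  R → 3
  S → 3
  γ[y; MIN(c)→a](S) → 2
  (R ⋈[h=a] γ[y; MIN(c)→a](S)) → 1
  ρ[b/e]((R ⋈[h=a] γ[y; MIN(c)→a](S))) → 1
  π[h,y](ρ[b/e]((R ⋈[h=a] γ[y; MIN(c)→a](S)))) → 1

== RESULT ==
h | y
1 | r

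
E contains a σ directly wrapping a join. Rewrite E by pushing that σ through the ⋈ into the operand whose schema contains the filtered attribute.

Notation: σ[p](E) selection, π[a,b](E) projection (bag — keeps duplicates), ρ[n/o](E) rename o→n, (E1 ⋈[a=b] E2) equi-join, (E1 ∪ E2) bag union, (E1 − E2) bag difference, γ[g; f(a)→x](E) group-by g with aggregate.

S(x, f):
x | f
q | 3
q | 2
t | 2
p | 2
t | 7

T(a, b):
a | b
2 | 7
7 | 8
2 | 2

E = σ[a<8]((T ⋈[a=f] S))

σ filters on a, owned by the left side.
E' = (σ[a<8](T) ⋈[a=f] S)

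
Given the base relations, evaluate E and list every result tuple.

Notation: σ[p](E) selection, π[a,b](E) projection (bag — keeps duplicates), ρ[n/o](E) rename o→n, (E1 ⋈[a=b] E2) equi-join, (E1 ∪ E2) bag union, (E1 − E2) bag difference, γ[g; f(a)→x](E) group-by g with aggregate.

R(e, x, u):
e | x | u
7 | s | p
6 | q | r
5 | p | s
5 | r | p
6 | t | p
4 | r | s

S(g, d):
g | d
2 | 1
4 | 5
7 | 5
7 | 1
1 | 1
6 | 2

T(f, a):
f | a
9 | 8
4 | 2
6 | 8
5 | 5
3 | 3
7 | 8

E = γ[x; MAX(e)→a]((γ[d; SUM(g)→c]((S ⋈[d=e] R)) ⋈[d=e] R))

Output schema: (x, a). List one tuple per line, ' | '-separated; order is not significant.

Stepwise |·|:
  S → 6
  R → 6
  (S ⋈[d=e] R) → 4
  γ[d; SUM(g)→c]((S ⋈[d=e] R)) → 1
  R → 6
  (γ[d; SUM(g)→c]((S ⋈[d=e] R)) ⋈[d=e] R) → 2
  γ[x; MAX(e)→a]((γ[d; SUM(g)→c]((S ⋈[d=e] R)) ⋈[d=e] R)) → 2

== RESULT ==
x | a
p | 5
r | 5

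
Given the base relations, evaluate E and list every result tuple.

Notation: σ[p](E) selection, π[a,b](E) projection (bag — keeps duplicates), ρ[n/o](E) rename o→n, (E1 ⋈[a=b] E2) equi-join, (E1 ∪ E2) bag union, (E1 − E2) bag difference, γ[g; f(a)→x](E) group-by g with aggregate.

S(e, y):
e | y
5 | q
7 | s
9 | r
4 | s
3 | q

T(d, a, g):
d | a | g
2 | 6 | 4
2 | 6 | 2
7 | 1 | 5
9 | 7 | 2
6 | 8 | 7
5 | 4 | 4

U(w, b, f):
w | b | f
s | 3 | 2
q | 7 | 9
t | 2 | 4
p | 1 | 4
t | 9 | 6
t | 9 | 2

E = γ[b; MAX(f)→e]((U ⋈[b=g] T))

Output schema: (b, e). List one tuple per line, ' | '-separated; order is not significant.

Stepwise |·|:
  U → 6
  T → 6
  (U ⋈[b=g] T) → 3
  γ[b; MAX(f)→e]((U ⋈[b=g] T)) → 2

== RESULT ==
b | e
2 | 4
7 | 9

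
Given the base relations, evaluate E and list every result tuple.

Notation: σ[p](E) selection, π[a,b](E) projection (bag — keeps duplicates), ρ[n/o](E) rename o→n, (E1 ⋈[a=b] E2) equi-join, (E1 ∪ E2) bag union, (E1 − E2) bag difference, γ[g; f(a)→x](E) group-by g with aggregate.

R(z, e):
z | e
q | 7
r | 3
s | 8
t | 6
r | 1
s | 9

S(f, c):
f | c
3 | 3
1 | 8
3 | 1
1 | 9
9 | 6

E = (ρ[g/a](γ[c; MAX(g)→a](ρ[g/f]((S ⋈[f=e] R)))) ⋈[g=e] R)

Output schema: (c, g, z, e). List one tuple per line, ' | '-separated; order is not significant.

Subexpression sizes:
  S → 5
  R → 6
  (S ⋈[f=e] R) → 5
  ρ[g/f]((S ⋈[f=e] R)) → 5
  γ[c; MAX(g)→a](ρ[g/f]((S ⋈[f=e] R))) → 5
  ρ[g/a](γ[c; MAX(g)→a](ρ[g/f]((S ⋈[f=e] R)))) → 5
  R → 6
  (ρ[g/a](γ[c; MAX(g)→a](ρ[g/f]((S ⋈[f=e] R)))) ⋈[g=e] R) → 5

== RESULT ==
c | g | z | e
1 | 3 | r | 3
3 | 3 | r | 3
6 | 9 | s | 9
8 | 1 | r | 1
9 | 1 | r | 1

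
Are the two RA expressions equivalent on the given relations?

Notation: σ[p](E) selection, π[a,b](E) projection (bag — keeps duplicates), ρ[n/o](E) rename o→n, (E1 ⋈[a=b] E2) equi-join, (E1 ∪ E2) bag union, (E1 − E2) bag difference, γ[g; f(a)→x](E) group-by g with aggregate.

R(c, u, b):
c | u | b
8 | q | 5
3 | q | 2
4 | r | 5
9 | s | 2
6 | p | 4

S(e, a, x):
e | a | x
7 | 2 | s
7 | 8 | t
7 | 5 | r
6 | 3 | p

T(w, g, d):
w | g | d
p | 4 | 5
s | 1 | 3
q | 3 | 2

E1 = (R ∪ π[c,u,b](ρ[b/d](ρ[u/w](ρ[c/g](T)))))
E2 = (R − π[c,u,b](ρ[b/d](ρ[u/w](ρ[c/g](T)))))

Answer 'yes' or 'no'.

E1 subexpression sizes:
  R → 5
  T → 3
  ρ[c/g](T) → 3
  ρ[u/w](ρ[c/g](T)) → 3
  ρ[b/d](ρ[u/w](ρ[c/g](T))) → 3
  π[c,u,b](ρ[b/d](ρ[u/w](ρ[c/g](T)))) → 3
  (R ∪ π[c,u,b](ρ[b/d](ρ[u/w](ρ[c/g](T))))) → 8
E2 subexpression sizes:
  R → 5
  T → 3
  ρ[c/g](T) → 3
  ρ[u/w](ρ[c/g](T)) → 3
  ρ[b/d](ρ[u/w](ρ[c/g](T))) → 3
  π[c,u,b](ρ[b/d](ρ[u/w](ρ[c/g](T)))) → 3
  (R − π[c,u,b](ρ[b/d](ρ[u/w](ρ[c/g](T))))) → 4

E1 result:
c | u | b
1 | s | 3
3 | q | 2
3 | q | 2
4 | p | 5
4 | r | 5
6 | p | 4
8 | q | 5
9 | s | 2
E2 result:
c | u | b
4 | r | 5
6 | p | 4
8 | q | 5
9 | s | 2
Witness: (1, 's', 3) appears 1× in E1 but 0× in E2.

no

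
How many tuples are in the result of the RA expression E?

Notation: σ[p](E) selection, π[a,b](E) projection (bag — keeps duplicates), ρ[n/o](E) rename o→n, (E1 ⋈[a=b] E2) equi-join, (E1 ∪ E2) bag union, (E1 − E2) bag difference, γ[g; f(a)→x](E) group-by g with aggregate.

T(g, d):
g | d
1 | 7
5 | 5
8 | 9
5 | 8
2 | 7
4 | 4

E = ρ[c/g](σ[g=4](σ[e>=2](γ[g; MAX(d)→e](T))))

Row counts bottom-up:
  T → 6
  γ[g; MAX(d)→e](T) → 5
  σ[e>=2](γ[g; MAX(d)→e](T)) → 5
  σ[g=4](σ[e>=2](γ[g; MAX(d)→e](T))) → 1
  ρ[c/g](σ[g=4](σ[e>=2](γ[g; MAX(d)→e](T)))) → 1

|E| = 1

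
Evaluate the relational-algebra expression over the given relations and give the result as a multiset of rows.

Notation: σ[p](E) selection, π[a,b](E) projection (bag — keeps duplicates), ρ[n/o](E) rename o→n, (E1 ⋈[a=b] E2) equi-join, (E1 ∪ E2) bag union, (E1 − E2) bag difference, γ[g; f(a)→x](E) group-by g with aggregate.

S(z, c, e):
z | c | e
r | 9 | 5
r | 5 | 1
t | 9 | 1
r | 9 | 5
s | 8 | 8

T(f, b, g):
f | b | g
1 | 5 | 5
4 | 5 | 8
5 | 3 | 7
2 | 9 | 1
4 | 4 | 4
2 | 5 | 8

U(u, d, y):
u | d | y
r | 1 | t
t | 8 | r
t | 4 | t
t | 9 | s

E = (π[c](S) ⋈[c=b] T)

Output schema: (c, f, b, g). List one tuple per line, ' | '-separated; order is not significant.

Subexpression sizes:
  S → 5
  π[c](S) → 5
  T → 6
  (π[c](S) ⋈[c=b] T) → 6

== RESULT ==
c | f | b | g
5 | 1 | 5 | 5
5 | 2 | 5 | 8
5 | 4 | 5 | 8
9 | 2 | 9 | 1
9 | 2 | 9 | 1
9 | 2 | 9 | 1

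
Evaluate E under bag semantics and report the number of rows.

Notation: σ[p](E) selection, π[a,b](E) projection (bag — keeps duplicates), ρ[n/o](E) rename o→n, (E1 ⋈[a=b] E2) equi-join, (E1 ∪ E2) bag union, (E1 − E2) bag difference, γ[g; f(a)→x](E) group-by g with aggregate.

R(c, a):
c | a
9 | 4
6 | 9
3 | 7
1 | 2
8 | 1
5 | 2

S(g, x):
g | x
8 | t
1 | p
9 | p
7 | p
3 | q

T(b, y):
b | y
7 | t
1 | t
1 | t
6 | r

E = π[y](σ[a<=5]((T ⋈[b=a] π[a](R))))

Stepwise |·|:
  T → 4
  R → 6
  π[a](R) → 6
  (T ⋈[b=a] π[a](R)) → 3
  σ[a<=5]((T ⋈[b=a] π[a](R))) → 2
  π[y](σ[a<=5]((T ⋈[b=a] π[a](R)))) → 2

|E| = 2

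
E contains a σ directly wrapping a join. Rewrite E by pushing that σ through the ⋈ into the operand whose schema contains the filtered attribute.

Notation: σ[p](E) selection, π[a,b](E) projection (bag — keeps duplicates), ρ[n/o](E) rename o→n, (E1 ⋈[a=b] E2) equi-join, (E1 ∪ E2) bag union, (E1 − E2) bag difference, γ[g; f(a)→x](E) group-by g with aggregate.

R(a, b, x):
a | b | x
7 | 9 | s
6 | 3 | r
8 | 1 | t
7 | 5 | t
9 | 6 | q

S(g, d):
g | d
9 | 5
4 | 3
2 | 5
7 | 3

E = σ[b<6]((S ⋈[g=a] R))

σ filters on b, owned by the right side.
E' = (S ⋈[g=a] σ[b<6](R))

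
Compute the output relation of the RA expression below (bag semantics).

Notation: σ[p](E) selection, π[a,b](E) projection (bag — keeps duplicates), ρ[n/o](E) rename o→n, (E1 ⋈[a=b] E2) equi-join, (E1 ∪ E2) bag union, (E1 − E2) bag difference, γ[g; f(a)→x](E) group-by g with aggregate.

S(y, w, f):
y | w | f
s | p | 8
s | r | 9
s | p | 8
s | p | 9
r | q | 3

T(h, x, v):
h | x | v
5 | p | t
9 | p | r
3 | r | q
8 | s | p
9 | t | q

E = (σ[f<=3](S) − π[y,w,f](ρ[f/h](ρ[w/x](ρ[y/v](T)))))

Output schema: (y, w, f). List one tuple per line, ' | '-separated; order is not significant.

Subexpression sizes:
  S → 5
  σ[f<=3](S) → 1
  T → 5
  ρ[y/v](T) → 5
  ρ[w/x](ρ[y/v](T)) → 5
  ρ[f/h](ρ[w/x](ρ[y/v](T))) → 5
  π[y,w,f](ρ[f/h](ρ[w/x](ρ[y/v](T)))) → 5
  (σ[f<=3](S) − π[y,w,f](ρ[f/h](ρ[w/x](ρ[y/v](T))))) → 1

== RESULT ==
y | w | f
r | q | 3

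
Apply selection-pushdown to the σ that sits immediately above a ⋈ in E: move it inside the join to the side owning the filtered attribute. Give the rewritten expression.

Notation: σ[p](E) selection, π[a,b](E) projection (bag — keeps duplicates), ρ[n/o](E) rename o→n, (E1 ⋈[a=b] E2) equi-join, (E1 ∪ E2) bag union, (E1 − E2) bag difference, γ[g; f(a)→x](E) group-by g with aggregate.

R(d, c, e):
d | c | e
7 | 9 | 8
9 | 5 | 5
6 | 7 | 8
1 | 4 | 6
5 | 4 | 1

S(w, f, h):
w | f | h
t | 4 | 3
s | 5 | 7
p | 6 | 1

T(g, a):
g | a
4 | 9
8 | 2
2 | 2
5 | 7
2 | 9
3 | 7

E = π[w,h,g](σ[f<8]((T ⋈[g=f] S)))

σ filters on f, owned by the right side.
E' = π[w,h,g]((T ⋈[g=f] σ[f<8](S)))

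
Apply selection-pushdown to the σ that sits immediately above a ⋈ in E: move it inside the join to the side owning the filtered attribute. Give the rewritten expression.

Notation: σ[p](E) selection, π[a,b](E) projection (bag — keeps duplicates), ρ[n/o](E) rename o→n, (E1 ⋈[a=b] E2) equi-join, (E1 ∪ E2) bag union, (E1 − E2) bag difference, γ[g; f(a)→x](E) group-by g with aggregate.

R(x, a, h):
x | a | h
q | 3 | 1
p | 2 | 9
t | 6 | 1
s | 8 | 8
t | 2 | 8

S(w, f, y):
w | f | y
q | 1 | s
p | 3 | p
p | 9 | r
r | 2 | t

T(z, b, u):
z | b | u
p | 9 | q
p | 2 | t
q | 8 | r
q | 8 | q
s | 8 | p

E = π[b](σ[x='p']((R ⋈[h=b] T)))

σ filters on x, owned by the left side.
E' = π[b]((σ[x='p'](R) ⋈[h=b] T))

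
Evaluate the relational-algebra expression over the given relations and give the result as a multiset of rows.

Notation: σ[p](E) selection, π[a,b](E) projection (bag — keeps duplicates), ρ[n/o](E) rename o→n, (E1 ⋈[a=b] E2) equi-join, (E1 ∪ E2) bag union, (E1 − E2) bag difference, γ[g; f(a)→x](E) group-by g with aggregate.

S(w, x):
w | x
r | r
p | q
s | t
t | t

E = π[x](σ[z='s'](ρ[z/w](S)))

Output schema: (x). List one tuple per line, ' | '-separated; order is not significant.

Stepwise |·|:
  S → 4
  ρ[z/w](S) → 4
  σ[z='s'](ρ[z/w](S)) → 1
  π[x](σ[z='s'](ρ[z/w](S))) → 1

== RESULT ==
x
t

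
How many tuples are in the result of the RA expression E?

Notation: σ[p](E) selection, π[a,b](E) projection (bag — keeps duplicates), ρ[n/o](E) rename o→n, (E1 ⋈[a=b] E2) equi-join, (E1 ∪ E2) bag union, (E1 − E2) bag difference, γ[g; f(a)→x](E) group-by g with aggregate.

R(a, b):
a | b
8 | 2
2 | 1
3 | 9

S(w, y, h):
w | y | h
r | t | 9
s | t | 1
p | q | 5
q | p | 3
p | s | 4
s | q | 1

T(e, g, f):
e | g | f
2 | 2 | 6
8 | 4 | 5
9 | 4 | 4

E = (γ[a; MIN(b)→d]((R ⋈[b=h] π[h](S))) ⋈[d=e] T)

Stepwise |·|:
  R → 3
  S → 6
  π[h](S) → 6
  (R ⋈[b=h] π[h](S)) → 3
  γ[a; MIN(b)→d]((R ⋈[b=h] π[h](S))) → 2
  T → 3
  (γ[a; MIN(b)→d]((R ⋈[b=h] π[h](S))) ⋈[d=e] T) → 1

|E| = 1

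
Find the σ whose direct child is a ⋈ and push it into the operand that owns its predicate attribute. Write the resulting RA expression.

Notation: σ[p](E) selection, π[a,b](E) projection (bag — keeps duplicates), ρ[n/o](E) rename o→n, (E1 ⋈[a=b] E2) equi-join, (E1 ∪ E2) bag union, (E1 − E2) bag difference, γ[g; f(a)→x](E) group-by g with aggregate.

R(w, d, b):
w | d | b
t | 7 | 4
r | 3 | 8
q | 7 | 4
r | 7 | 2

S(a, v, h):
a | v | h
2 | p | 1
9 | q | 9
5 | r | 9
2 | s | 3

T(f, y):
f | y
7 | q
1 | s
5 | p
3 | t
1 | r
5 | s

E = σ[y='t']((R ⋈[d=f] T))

σ filters on y, owned by the right side.
E' = (R ⋈[d=f] σ[y='t'](T))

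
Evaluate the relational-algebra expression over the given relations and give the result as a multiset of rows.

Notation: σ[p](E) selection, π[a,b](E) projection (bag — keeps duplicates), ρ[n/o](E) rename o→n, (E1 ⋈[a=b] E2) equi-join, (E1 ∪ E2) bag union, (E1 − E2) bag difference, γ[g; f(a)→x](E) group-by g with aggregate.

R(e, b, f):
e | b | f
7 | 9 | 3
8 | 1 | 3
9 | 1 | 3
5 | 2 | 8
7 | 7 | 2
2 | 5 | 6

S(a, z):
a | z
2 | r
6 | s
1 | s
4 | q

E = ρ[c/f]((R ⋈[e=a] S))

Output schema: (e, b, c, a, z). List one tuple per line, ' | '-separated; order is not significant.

Row counts bottom-up:
  R → 6
  S → 4
  (R ⋈[e=a] S) → 1
  ρ[c/f]((R ⋈[e=a] S)) → 1

== RESULT ==
e | b | c | a | z
2 | 5 | 6 | 2 | r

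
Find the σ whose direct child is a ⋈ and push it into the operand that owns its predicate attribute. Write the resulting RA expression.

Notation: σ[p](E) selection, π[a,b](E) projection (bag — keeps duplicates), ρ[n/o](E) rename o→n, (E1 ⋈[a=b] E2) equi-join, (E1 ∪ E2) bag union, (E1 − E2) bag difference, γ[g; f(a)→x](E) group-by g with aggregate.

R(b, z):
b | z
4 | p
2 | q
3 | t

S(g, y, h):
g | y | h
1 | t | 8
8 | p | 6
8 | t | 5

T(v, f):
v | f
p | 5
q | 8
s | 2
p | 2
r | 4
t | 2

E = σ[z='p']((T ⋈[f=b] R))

σ filters on z, owned by the right side.
E' = (T ⋈[f=b] σ[z='p'](R))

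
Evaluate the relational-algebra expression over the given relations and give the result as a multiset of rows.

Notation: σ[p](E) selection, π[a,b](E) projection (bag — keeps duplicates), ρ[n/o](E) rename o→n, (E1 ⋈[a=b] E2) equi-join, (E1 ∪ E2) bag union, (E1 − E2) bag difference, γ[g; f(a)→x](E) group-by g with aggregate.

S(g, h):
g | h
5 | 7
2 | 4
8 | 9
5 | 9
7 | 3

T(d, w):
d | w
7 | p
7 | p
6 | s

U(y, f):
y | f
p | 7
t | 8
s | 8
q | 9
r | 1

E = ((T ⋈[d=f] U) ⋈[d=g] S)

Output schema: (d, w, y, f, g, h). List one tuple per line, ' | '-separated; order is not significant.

Per-node cardinality:
  T → 3
  U → 5
  (T ⋈[d=f] U) → 2
  S → 5
  ((T ⋈[d=f] U) ⋈[d=g] S) → 2

== RESULT ==
d | w | y | f | g | h
7 | p | p | 7 | 7 | 3
7 | p | p | 7 | 7 | 3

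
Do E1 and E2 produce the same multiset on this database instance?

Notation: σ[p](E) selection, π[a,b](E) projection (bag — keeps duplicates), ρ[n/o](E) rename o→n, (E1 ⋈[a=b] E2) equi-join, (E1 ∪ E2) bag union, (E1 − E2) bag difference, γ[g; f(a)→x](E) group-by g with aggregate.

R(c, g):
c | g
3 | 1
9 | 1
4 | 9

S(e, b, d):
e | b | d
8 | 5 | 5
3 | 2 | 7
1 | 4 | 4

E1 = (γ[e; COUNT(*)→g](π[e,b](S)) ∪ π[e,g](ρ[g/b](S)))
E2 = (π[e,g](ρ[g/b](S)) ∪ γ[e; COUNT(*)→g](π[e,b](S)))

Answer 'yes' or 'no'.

E1 row counts bottom-up:
  S → 3
  π[e,b](S) → 3
  γ[e; COUNT(*)→g](π[e,b](S)) → 3
  S → 3
  ρ[g/b](S) → 3
  π[e,g](ρ[g/b](S)) → 3
  (γ[e; COUNT(*)→g](π[e,b](S)) ∪ π[e,g](ρ[g/b](S))) → 6
E2 row counts bottom-up:
  S → 3
  ρ[g/b](S) → 3
  π[e,g](ρ[g/b](S)) → 3
  S → 3
  π[e,b](S) → 3
  γ[e; COUNT(*)→g](π[e,b](S)) → 3
  (π[e,g](ρ[g/b](S)) ∪ γ[e; COUNT(*)→g](π[e,b](S))) → 6

E1 and E2 produce the same multiset:
e | g
1 | 1
1 | 4
3 | 1
3 | 2
8 | 1
8 | 5

yes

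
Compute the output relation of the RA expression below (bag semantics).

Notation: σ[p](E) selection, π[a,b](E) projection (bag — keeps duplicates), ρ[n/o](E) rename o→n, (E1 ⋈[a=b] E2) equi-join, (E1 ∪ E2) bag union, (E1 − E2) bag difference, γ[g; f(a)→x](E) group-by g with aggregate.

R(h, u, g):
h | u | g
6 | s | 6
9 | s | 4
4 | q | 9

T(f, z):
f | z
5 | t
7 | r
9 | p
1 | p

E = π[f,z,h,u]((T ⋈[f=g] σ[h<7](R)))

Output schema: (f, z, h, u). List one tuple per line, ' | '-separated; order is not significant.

Row counts bottom-up:
  T → 4
  R → 3
  σ[h<7](R) → 2
  (T ⋈[f=g] σ[h<7](R)) → 1
  π[f,z,h,u]((T ⋈[f=g] σ[h<7](R))) → 1

== RESULT ==
f | z | h | u
9 | p | 4 | q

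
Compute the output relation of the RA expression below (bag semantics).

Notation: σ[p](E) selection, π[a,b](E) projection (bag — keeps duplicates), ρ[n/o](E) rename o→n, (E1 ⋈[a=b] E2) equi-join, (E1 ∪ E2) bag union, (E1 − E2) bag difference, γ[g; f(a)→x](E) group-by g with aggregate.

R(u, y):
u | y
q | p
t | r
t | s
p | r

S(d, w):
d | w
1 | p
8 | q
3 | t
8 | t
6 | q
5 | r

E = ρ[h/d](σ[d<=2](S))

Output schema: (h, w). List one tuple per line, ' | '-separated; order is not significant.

Subexpression sizes:
  S → 6
  σ[d<=2](S) → 1
  ρ[h/d](σ[d<=2](S)) → 1

== RESULT ==
h | w
1 | p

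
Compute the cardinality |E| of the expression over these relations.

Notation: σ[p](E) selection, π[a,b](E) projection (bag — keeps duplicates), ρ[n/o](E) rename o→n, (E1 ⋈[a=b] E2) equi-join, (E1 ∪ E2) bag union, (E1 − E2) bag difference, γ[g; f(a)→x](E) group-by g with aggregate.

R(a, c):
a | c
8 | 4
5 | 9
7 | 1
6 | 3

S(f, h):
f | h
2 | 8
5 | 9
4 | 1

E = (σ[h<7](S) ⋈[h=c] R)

Stepwise |·|:
  S → 3
  σ[h<7](S) → 1
  R → 4
  (σ[h<7](S) ⋈[h=c] R) → 1

|E| = 1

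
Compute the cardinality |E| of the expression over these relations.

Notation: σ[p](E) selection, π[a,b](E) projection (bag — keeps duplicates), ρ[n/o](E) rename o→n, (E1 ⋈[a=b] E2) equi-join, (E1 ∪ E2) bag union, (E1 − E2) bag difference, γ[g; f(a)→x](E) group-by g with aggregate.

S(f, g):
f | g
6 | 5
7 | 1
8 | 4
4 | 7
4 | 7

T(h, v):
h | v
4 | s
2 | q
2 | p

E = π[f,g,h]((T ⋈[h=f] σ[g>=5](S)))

Per-node cardinality:
  T → 3
  S → 5
  σ[g>=5](S) → 3
  (T ⋈[h=f] σ[g>=5](S)) → 2
  π[f,g,h]((T ⋈[h=f] σ[g>=5](S))) → 2

|E| = 2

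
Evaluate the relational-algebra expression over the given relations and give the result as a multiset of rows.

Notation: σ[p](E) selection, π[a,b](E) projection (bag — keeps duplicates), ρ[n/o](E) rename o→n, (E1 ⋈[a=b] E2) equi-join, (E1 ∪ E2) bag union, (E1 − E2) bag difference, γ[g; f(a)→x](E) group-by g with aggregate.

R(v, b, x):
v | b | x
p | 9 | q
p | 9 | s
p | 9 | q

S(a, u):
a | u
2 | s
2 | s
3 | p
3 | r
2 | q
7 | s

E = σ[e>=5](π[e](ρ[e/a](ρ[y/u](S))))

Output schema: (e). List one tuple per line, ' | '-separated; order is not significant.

Stepwise |·|:
  S → 6
  ρ[y/u](S) → 6
  ρ[e/a](ρ[y/u](S)) → 6
  π[e](ρ[e/a](ρ[y/u](S))) → 6
  σ[e>=5](π[e](ρ[e/a](ρ[y/u](S)))) → 1

== RESULT ==
e
7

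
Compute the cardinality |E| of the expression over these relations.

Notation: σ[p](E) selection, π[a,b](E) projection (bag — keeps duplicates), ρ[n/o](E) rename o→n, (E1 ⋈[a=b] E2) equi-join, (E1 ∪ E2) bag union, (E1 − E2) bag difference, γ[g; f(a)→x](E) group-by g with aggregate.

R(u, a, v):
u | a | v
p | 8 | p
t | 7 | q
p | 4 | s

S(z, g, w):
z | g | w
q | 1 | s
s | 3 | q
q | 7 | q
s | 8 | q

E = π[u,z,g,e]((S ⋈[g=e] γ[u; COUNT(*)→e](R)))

Stepwise |·|:
  S → 4
  R → 3
  γ[u; COUNT(*)→e](R) → 2
  (S ⋈[g=e] γ[u; COUNT(*)→e](R)) → 1
  π[u,z,g,e]((S ⋈[g=e] γ[u; COUNT(*)→e](R))) → 1

|E| = 1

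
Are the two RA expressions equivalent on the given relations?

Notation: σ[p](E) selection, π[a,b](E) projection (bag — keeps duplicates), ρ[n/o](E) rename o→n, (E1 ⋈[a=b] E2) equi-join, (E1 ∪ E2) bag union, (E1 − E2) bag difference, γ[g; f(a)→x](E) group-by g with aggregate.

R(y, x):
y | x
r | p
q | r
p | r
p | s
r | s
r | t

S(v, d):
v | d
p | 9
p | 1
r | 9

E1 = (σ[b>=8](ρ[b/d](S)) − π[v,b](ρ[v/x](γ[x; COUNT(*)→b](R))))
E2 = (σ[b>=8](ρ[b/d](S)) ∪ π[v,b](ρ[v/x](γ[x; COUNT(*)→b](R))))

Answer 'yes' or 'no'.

E1 subexpression sizes:
  S → 3
  ρ[b/d](S) → 3
  σ[b>=8](ρ[b/d](S)) → 2
  R → 6
  γ[x; COUNT(*)→b](R) → 4
  ρ[v/x](γ[x; COUNT(*)→b](R)) → 4
  π[v,b](ρ[v/x](γ[x; COUNT(*)→b](R))) → 4
  (σ[b>=8](ρ[b/d](S)) − π[v,b](ρ[v/x](γ[x; COUNT(*)→b](R)))) → 2
E2 subexpression sizes:
  S → 3
  ρ[b/d](S) → 3
  σ[b>=8](ρ[b/d](S)) → 2
  R → 6
  γ[x; COUNT(*)→b](R) → 4
  ρ[v/x](γ[x; COUNT(*)→b](R)) → 4
  π[v,b](ρ[v/x](γ[x; COUNT(*)→b](R))) → 4
  (σ[b>=8](ρ[b/d](S)) ∪ π[v,b](ρ[v/x](γ[x; COUNT(*)→b](R)))) → 6

E1 result:
v | b
p | 9
r | 9
E2 result:
v | b
p | 1
p | 9
r | 2
r | 9
s | 2
t | 1
Witness: ('s', 2) appears 0× in E1 but 1× in E2.

no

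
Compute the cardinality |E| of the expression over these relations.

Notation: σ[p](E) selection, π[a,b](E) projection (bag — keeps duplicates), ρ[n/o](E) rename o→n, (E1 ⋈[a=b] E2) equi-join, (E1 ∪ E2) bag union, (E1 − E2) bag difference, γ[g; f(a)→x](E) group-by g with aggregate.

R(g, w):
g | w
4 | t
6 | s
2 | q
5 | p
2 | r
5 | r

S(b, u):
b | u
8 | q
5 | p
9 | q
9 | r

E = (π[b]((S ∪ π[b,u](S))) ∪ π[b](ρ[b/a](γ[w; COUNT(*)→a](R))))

Per-node cardinality:
  S → 4
  S → 4
  π[b,u](S) → 4
  (S ∪ π[b,u](S)) → 8
  π[b]((S ∪ π[b,u](S))) → 8
  R → 6
  γ[w; COUNT(*)→a](R) → 5
  ρ[b/a](γ[w; COUNT(*)→a](R)) → 5
  π[b](ρ[b/a](γ[w; COUNT(*)→a](R))) → 5
  (π[b]((S ∪ π[b,u](S))) ∪ π[b](ρ[b/a](γ[w; COUNT(*)→a](R)))) → 13

|E| = 13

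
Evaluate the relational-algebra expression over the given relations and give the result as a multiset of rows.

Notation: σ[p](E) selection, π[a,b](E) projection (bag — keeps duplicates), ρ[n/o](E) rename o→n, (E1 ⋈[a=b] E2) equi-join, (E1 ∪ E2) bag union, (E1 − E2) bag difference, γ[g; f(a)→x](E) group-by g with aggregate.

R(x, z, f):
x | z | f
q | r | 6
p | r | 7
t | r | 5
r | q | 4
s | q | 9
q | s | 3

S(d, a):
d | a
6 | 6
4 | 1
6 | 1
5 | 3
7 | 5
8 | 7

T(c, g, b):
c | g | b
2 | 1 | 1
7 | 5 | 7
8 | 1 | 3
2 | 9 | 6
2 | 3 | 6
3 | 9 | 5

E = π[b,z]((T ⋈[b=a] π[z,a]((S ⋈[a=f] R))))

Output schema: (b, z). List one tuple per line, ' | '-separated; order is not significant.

Stepwise |·|:
  T → 6
  S → 6
  R → 6
  (S ⋈[a=f] R) → 4
  π[z,a]((S ⋈[a=f] R)) → 4
  (T ⋈[b=a] π[z,a]((S ⋈[a=f] R))) → 5
  π[b,z]((T ⋈[b=a] π[z,a]((S ⋈[a=f] R)))) → 5

== RESULT ==
b | z
3 | s
5 | r
6 | r
6 | r
7 | r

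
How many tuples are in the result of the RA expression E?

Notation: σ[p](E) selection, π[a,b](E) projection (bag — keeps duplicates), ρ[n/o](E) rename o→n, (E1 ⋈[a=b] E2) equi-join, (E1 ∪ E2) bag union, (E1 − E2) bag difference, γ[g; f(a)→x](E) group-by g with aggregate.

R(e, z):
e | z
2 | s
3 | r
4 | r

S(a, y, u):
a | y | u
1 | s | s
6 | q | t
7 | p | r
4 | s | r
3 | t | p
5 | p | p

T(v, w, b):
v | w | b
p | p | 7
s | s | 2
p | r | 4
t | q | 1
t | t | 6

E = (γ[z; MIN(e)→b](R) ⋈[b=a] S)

Row counts bottom-up:
  R → 3
  γ[z; MIN(e)→b](R) → 2
  S → 6
  (γ[z; MIN(e)→b](R) ⋈[b=a] S) → 1

|E| = 1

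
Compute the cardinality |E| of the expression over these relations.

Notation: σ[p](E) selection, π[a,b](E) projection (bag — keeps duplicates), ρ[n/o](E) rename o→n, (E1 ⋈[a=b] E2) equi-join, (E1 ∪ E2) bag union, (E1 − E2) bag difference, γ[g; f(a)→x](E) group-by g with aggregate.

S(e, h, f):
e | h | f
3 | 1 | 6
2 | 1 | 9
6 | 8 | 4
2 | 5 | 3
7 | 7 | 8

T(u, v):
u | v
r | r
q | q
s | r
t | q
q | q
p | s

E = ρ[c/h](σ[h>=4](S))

Per-node cardinality:
  S → 5
  σ[h>=4](S) → 3
  ρ[c/h](σ[h>=4](S)) → 3

|E| = 3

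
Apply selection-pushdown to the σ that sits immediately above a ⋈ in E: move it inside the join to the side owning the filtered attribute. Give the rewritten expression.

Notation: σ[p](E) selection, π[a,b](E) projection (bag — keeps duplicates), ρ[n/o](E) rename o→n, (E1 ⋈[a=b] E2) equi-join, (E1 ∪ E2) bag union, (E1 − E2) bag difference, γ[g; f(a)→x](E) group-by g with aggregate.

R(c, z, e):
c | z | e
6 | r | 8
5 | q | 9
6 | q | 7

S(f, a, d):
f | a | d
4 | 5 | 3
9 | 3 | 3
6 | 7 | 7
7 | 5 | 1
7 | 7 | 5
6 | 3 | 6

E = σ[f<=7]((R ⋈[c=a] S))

σ filters on f, owned by the right side.
E' = (R ⋈[c=a] σ[f<=7](S))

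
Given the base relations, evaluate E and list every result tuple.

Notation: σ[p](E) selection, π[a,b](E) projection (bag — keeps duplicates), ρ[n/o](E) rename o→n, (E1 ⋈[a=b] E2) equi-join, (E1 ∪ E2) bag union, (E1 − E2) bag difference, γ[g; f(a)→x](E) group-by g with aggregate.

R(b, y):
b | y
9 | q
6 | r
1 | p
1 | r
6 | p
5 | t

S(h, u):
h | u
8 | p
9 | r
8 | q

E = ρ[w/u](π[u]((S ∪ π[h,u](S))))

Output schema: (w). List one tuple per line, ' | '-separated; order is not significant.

Row counts bottom-up:
  S → 3
  S → 3
  π[h,u](S) → 3
  (S ∪ π[h,u](S)) → 6
  π[u]((S ∪ π[h,u](S))) → 6
  ρ[w/u](π[u]((S ∪ π[h,u](S)))) → 6

== RESULT ==
w
p
p
q
q
r
r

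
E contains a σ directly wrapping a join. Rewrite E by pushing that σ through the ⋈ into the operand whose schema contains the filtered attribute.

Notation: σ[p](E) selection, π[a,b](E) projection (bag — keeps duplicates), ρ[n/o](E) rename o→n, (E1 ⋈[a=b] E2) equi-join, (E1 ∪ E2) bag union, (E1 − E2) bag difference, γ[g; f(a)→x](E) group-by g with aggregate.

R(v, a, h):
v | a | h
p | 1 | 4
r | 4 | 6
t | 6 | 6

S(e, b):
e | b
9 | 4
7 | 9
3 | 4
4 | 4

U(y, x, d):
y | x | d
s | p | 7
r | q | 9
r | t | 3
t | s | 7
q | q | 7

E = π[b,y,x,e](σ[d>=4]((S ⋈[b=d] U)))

σ filters on d, owned by the right side.
E' = π[b,y,x,e]((S ⋈[b=d] σ[d>=4](U)))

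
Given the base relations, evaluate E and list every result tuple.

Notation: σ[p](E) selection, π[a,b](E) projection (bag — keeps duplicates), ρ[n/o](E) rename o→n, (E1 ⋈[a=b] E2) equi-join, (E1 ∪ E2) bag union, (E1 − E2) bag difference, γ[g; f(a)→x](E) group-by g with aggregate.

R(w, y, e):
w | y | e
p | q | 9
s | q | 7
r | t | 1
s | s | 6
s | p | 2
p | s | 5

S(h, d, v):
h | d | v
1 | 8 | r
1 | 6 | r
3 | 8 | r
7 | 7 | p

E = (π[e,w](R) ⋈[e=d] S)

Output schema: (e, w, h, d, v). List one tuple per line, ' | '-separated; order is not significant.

Row counts bottom-up:
  R → 6
  π[e,w](R) → 6
  S → 4
  (π[e,w](R) ⋈[e=d] S) → 2

== RESULT ==
e | w | h | d | v
6 | s | 1 | 6 | r
7 | s | 7 | 7 | p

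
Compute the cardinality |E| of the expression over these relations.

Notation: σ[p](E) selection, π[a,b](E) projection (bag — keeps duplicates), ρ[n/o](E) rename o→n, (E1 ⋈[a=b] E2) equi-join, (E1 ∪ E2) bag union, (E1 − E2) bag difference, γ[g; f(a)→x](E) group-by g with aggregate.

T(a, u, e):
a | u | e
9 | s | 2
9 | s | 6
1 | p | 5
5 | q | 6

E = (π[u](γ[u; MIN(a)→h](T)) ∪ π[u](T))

Per-node cardinality:
  T → 4
  γ[u; MIN(a)→h](T) → 3
  π[u](γ[u; MIN(a)→h](T)) → 3
  T → 4
  π[u](T) → 4
  (π[u](γ[u; MIN(a)→h](T)) ∪ π[u](T)) → 7

|E| = 7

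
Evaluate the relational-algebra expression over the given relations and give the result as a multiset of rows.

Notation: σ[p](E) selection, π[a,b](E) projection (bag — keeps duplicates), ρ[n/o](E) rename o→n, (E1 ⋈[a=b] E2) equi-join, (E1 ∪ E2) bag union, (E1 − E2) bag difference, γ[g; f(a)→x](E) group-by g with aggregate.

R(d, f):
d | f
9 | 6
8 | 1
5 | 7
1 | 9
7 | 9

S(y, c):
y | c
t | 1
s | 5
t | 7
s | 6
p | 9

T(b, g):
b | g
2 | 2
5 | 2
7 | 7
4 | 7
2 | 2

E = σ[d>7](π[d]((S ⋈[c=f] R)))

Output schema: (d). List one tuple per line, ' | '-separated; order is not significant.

Row counts bottom-up:
  S → 5
  R → 5
  (S ⋈[c=f] R) → 5
  π[d]((S ⋈[c=f] R)) → 5
  σ[d>7](π[d]((S ⋈[c=f] R))) → 2

== RESULT ==
d
8
9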